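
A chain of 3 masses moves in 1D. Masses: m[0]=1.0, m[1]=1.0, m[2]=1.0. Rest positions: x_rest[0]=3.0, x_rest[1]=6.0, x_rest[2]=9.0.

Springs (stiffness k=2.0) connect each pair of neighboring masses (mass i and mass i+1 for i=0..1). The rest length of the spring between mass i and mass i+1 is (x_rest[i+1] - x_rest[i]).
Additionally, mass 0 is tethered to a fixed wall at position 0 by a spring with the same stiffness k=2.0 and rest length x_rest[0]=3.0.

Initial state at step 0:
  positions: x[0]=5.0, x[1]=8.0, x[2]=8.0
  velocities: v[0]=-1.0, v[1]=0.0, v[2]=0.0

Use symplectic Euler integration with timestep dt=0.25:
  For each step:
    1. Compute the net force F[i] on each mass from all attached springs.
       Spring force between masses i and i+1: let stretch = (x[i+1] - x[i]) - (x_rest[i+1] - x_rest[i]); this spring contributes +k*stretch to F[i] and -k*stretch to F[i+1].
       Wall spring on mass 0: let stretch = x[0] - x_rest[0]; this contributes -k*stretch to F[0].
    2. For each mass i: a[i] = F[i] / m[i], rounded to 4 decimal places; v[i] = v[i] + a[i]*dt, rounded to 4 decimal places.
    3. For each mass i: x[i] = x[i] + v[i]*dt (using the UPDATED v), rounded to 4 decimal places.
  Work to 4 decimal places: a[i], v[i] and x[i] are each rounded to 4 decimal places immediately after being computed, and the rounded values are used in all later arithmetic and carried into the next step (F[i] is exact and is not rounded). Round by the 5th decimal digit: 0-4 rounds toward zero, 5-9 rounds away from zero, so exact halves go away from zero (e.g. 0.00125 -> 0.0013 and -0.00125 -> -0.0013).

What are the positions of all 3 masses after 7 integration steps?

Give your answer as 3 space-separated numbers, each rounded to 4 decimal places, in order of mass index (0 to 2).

Step 0: x=[5.0000 8.0000 8.0000] v=[-1.0000 0.0000 0.0000]
Step 1: x=[4.5000 7.6250 8.3750] v=[-2.0000 -1.5000 1.5000]
Step 2: x=[3.8281 6.9531 9.0313] v=[-2.6875 -2.6875 2.6250]
Step 3: x=[3.0683 6.1504 9.8028] v=[-3.0391 -3.2109 3.0859]
Step 4: x=[2.3103 5.4190 10.4927] v=[-3.0322 -2.9258 2.7597]
Step 5: x=[1.6521 4.9332 10.9234] v=[-2.6330 -1.9433 1.7229]
Step 6: x=[1.1975 4.7860 10.9804] v=[-1.8185 -0.5888 0.2278]
Step 7: x=[1.0418 4.9646 10.6381] v=[-0.6230 0.7142 -1.3694]

Answer: 1.0418 4.9646 10.6381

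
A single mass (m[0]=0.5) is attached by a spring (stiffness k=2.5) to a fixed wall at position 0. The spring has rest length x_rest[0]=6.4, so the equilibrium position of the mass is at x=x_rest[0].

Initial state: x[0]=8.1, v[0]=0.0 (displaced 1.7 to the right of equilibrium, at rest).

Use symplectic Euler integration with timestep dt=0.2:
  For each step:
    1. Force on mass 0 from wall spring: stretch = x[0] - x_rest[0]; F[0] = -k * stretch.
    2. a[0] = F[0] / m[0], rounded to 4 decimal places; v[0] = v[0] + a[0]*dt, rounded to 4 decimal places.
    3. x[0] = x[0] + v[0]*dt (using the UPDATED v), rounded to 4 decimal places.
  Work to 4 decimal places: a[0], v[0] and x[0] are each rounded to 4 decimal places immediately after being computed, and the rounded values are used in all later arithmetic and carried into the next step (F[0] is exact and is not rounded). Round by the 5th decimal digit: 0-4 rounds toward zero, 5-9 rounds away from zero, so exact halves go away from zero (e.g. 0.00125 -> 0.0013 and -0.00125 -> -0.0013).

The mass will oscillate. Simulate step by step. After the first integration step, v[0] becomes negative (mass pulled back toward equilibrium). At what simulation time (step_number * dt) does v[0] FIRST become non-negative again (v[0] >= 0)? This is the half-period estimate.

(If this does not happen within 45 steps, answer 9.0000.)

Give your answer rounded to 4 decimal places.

Step 0: x=[8.1000] v=[0.0000]
Step 1: x=[7.7600] v=[-1.7000]
Step 2: x=[7.1480] v=[-3.0600]
Step 3: x=[6.3864] v=[-3.8080]
Step 4: x=[5.6275] v=[-3.7944]
Step 5: x=[5.0231] v=[-3.0219]
Step 6: x=[4.6941] v=[-1.6450]
Step 7: x=[4.7063] v=[0.0609]
First v>=0 after going negative at step 7, time=1.4000

Answer: 1.4000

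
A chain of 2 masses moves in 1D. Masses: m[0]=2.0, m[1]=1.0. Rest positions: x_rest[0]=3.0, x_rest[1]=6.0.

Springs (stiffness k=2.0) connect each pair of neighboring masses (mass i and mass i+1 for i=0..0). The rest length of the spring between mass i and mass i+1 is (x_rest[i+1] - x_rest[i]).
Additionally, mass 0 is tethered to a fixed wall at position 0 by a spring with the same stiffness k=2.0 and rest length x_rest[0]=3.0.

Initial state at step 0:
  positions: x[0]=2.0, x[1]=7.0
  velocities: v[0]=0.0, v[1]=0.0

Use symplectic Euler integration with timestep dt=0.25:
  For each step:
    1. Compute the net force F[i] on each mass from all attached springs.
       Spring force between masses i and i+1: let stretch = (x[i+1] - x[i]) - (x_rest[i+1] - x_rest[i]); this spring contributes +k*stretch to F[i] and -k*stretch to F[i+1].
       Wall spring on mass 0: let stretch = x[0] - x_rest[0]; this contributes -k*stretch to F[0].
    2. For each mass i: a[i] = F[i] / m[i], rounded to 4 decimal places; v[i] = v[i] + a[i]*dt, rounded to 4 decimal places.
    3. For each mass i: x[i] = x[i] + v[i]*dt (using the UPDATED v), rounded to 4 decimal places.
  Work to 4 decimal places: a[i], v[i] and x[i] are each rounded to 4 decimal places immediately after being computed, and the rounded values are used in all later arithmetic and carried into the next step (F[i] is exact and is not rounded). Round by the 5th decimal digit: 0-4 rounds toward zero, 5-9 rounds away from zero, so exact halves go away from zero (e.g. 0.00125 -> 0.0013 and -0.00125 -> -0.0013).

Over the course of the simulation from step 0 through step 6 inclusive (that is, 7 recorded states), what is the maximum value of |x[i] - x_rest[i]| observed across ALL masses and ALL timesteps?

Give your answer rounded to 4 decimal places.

Step 0: x=[2.0000 7.0000] v=[0.0000 0.0000]
Step 1: x=[2.1875 6.7500] v=[0.7500 -1.0000]
Step 2: x=[2.5235 6.3047] v=[1.3438 -1.7813]
Step 3: x=[2.9381 5.7617] v=[1.6582 -2.1719]
Step 4: x=[3.3455 5.2408] v=[1.6296 -2.0837]
Step 5: x=[3.6623 4.8580] v=[1.2671 -1.5314]
Step 6: x=[3.8249 4.7007] v=[0.6505 -0.6293]
Max displacement = 1.2993

Answer: 1.2993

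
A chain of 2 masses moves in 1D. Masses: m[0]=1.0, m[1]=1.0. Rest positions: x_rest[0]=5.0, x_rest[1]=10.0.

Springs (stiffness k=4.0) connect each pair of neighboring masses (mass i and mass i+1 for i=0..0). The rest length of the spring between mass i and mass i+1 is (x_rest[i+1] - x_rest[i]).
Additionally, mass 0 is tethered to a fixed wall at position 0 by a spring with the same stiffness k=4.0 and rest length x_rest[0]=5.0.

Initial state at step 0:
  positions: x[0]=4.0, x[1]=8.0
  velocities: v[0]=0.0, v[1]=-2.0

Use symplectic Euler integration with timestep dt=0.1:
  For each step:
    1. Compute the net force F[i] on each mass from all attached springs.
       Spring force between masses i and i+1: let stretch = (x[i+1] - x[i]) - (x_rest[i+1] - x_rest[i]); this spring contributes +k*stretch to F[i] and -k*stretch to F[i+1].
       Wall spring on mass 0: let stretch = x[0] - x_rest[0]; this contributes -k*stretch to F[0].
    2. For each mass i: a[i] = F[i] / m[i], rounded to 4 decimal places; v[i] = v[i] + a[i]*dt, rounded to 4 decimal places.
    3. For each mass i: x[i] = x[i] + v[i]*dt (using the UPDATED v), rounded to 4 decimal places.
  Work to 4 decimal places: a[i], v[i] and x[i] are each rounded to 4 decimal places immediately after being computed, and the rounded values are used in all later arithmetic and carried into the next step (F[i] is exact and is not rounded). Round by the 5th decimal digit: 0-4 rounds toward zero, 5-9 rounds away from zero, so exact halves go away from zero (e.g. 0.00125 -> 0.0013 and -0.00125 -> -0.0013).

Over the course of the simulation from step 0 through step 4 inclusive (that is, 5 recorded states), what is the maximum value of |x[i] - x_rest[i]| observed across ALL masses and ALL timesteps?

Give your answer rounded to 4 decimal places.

Answer: 2.3469

Derivation:
Step 0: x=[4.0000 8.0000] v=[0.0000 -2.0000]
Step 1: x=[4.0000 7.8400] v=[0.0000 -1.6000]
Step 2: x=[3.9936 7.7264] v=[-0.0640 -1.1360]
Step 3: x=[3.9768 7.6635] v=[-0.1683 -0.6291]
Step 4: x=[3.9484 7.6531] v=[-0.2843 -0.1038]
Max displacement = 2.3469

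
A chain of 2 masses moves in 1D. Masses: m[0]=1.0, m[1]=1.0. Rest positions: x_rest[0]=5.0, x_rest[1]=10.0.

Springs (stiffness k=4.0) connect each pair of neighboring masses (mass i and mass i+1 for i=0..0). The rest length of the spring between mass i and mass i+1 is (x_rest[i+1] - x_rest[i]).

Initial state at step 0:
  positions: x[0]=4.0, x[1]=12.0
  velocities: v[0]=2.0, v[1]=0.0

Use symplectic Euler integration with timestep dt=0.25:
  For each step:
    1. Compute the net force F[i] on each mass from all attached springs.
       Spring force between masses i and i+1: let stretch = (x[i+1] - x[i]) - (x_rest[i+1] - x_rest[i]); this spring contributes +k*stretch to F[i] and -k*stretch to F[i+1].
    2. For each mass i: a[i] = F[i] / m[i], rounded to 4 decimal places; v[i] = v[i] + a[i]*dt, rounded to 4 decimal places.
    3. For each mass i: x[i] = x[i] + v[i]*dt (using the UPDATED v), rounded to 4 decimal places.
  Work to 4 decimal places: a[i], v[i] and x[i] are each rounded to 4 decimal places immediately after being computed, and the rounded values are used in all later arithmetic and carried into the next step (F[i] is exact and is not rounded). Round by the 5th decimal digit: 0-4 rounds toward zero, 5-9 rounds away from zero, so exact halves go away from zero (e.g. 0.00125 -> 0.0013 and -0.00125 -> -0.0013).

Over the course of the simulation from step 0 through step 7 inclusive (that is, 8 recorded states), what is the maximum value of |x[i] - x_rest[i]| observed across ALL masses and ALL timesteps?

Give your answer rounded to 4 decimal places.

Step 0: x=[4.0000 12.0000] v=[2.0000 0.0000]
Step 1: x=[5.2500 11.2500] v=[5.0000 -3.0000]
Step 2: x=[6.7500 10.2500] v=[6.0000 -4.0000]
Step 3: x=[7.8750 9.6250] v=[4.5000 -2.5000]
Step 4: x=[8.1875 9.8125] v=[1.2500 0.7500]
Step 5: x=[7.6563 10.8438] v=[-2.1250 4.1250]
Step 6: x=[6.6719 12.3282] v=[-3.9375 5.9375]
Step 7: x=[5.8516 13.6485] v=[-3.2812 5.2812]
Max displacement = 3.6485

Answer: 3.6485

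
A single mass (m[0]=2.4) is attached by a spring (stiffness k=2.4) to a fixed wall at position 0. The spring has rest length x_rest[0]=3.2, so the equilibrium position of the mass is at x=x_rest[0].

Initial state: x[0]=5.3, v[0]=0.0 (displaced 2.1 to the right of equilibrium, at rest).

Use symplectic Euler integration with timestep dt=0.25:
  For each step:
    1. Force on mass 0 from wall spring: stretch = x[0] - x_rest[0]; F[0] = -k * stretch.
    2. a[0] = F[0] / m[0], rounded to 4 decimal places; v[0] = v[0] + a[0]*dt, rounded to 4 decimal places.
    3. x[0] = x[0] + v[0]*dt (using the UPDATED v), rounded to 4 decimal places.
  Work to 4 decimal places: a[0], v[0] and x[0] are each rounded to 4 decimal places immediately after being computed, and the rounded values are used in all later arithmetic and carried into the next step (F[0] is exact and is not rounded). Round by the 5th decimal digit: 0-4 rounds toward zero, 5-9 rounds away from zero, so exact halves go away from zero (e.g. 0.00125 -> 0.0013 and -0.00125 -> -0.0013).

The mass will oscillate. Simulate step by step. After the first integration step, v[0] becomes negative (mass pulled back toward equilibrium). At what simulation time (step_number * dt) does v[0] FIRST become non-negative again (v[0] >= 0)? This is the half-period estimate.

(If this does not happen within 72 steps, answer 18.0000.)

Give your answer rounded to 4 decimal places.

Answer: 3.2500

Derivation:
Step 0: x=[5.3000] v=[0.0000]
Step 1: x=[5.1688] v=[-0.5250]
Step 2: x=[4.9145] v=[-1.0172]
Step 3: x=[4.5531] v=[-1.4458]
Step 4: x=[4.1071] v=[-1.7841]
Step 5: x=[3.6044] v=[-2.0109]
Step 6: x=[3.0764] v=[-2.1120]
Step 7: x=[2.5561] v=[-2.0811]
Step 8: x=[2.0761] v=[-1.9201]
Step 9: x=[1.6663] v=[-1.6391]
Step 10: x=[1.3524] v=[-1.2557]
Step 11: x=[1.1540] v=[-0.7938]
Step 12: x=[1.0834] v=[-0.2823]
Step 13: x=[1.1451] v=[0.2469]
First v>=0 after going negative at step 13, time=3.2500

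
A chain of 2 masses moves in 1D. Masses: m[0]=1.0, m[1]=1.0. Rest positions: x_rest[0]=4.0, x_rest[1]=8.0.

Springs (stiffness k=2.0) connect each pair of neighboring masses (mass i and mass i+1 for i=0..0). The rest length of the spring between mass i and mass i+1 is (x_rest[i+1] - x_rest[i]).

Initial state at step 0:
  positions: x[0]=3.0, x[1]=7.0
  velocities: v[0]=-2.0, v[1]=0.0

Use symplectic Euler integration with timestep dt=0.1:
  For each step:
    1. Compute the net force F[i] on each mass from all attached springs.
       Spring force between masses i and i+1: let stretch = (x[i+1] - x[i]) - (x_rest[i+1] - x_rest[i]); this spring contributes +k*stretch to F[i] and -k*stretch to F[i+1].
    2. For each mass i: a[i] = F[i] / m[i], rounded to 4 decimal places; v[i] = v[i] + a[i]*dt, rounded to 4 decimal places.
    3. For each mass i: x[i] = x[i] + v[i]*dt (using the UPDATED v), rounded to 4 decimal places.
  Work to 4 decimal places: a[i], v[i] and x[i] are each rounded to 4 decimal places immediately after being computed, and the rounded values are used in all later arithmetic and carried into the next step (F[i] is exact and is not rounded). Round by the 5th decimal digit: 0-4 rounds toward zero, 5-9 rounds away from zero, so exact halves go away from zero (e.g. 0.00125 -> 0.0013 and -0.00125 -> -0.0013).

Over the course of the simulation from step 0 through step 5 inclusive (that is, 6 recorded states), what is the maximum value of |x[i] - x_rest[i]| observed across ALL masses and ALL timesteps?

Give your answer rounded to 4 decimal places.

Step 0: x=[3.0000 7.0000] v=[-2.0000 0.0000]
Step 1: x=[2.8000 7.0000] v=[-2.0000 0.0000]
Step 2: x=[2.6040 6.9960] v=[-1.9600 -0.0400]
Step 3: x=[2.4158 6.9842] v=[-1.8816 -0.1184]
Step 4: x=[2.2390 6.9610] v=[-1.7679 -0.2321]
Step 5: x=[2.0767 6.9234] v=[-1.6235 -0.3765]
Max displacement = 1.9233

Answer: 1.9233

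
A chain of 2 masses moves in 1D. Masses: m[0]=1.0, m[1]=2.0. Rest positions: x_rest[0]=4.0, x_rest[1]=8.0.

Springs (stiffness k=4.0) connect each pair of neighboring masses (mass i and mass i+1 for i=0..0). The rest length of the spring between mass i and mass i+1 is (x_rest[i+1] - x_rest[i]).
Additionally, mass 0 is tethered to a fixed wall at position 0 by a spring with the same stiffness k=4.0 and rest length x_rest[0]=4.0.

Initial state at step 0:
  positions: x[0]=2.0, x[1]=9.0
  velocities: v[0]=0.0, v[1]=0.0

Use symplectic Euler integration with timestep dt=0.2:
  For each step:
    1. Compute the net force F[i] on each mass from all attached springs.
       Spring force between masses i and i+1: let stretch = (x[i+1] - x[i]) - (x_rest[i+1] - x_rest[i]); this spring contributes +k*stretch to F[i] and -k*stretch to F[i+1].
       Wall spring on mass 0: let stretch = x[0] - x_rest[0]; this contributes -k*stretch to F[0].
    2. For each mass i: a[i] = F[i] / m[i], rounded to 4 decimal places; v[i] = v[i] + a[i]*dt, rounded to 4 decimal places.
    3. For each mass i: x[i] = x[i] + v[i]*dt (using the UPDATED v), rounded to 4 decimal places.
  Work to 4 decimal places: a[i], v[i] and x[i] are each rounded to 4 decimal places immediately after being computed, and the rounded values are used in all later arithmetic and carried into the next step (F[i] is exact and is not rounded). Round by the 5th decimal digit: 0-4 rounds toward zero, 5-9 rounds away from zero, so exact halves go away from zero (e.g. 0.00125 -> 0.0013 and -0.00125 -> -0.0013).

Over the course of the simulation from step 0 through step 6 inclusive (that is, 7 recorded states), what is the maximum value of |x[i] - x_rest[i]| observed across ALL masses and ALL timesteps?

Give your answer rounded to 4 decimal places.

Step 0: x=[2.0000 9.0000] v=[0.0000 0.0000]
Step 1: x=[2.8000 8.7600] v=[4.0000 -1.2000]
Step 2: x=[4.1056 8.3632] v=[6.5280 -1.9840]
Step 3: x=[5.4355 7.9458] v=[6.6496 -2.0870]
Step 4: x=[6.2974 7.6476] v=[4.3094 -1.4911]
Step 5: x=[6.3677 7.5614] v=[0.3516 -0.4312]
Step 6: x=[5.6102 7.6997] v=[-3.7876 0.6913]
Max displacement = 2.3677

Answer: 2.3677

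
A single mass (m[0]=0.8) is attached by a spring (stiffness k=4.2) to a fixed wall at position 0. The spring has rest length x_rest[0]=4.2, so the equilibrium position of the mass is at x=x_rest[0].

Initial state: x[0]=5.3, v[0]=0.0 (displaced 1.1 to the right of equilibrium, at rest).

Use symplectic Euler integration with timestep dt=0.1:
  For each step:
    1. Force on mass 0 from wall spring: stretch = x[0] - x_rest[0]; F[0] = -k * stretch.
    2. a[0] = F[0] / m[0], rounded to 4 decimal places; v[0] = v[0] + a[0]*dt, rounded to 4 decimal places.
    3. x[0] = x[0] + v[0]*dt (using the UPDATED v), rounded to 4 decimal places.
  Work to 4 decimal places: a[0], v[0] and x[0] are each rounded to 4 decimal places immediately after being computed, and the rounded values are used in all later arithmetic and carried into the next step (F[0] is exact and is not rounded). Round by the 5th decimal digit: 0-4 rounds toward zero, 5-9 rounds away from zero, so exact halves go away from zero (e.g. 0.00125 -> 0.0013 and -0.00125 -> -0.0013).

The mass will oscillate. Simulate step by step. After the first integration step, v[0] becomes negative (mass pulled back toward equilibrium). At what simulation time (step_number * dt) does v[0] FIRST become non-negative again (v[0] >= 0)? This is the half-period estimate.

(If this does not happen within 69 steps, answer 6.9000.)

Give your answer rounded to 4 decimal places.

Answer: 1.4000

Derivation:
Step 0: x=[5.3000] v=[0.0000]
Step 1: x=[5.2423] v=[-0.5775]
Step 2: x=[5.1298] v=[-1.1247]
Step 3: x=[4.9685] v=[-1.6129]
Step 4: x=[4.7669] v=[-2.0164]
Step 5: x=[4.5355] v=[-2.3140]
Step 6: x=[4.2865] v=[-2.4901]
Step 7: x=[4.0330] v=[-2.5355]
Step 8: x=[3.7882] v=[-2.4478]
Step 9: x=[3.5650] v=[-2.2316]
Step 10: x=[3.3752] v=[-1.8982]
Step 11: x=[3.2287] v=[-1.4652]
Step 12: x=[3.1332] v=[-0.9553]
Step 13: x=[3.0937] v=[-0.3952]
Step 14: x=[3.1123] v=[0.1856]
First v>=0 after going negative at step 14, time=1.4000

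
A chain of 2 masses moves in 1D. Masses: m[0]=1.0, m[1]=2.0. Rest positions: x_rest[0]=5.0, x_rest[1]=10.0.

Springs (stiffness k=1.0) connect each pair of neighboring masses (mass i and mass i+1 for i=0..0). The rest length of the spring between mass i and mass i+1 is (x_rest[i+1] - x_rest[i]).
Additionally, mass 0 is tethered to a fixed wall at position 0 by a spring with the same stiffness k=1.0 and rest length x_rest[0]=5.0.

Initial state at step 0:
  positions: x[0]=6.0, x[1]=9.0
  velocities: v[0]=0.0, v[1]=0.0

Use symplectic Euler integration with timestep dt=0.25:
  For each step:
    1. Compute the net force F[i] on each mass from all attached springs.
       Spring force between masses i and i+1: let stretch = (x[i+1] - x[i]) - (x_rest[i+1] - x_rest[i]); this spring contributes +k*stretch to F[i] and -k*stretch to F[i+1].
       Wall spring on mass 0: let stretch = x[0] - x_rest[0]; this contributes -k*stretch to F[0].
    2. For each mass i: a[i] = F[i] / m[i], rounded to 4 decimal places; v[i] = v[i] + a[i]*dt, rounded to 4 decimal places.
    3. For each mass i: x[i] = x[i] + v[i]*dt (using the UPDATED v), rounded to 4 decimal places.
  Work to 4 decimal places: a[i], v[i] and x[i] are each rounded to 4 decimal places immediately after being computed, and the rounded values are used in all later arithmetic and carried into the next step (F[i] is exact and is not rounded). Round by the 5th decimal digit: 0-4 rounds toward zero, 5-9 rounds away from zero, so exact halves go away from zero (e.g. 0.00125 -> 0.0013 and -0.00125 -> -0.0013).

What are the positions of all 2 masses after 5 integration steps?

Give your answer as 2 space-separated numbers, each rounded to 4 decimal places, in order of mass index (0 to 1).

Step 0: x=[6.0000 9.0000] v=[0.0000 0.0000]
Step 1: x=[5.8125 9.0625] v=[-0.7500 0.2500]
Step 2: x=[5.4649 9.1797] v=[-1.3906 0.4688]
Step 3: x=[5.0079 9.3371] v=[-1.8281 0.6295]
Step 4: x=[4.5085 9.5155] v=[-1.9978 0.7134]
Step 5: x=[4.0402 9.6936] v=[-1.8732 0.7125]

Answer: 4.0402 9.6936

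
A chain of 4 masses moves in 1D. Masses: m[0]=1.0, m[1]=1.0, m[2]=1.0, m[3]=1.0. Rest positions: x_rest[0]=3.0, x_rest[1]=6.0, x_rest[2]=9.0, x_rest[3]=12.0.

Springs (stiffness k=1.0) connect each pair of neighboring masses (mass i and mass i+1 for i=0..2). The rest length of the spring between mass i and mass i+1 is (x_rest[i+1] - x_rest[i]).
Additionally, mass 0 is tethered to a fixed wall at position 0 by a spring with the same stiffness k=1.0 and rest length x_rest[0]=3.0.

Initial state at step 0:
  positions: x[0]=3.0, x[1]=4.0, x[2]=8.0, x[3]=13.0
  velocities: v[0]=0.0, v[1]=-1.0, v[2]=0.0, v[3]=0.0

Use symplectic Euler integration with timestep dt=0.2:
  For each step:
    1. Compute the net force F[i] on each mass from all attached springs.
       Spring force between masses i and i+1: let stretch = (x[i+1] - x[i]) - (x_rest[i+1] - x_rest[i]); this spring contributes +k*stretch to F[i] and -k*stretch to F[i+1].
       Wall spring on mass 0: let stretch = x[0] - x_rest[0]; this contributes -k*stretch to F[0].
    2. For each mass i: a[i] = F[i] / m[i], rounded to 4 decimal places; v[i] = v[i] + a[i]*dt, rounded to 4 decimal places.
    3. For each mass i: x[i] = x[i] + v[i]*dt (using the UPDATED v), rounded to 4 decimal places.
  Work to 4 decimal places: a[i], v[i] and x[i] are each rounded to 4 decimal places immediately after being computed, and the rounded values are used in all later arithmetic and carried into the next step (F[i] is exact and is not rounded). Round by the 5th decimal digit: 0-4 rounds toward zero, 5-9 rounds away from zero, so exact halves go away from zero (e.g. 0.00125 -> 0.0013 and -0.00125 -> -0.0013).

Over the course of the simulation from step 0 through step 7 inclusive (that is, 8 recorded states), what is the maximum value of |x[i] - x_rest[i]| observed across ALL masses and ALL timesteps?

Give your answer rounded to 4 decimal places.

Step 0: x=[3.0000 4.0000 8.0000 13.0000] v=[0.0000 -1.0000 0.0000 0.0000]
Step 1: x=[2.9200 3.9200 8.0400 12.9200] v=[-0.4000 -0.4000 0.2000 -0.4000]
Step 2: x=[2.7632 3.9648 8.1104 12.7648] v=[-0.7840 0.2240 0.3520 -0.7760]
Step 3: x=[2.5439 4.1274 8.2012 12.5434] v=[-1.0963 0.8128 0.4538 -1.1069]
Step 4: x=[2.2862 4.3896 8.3027 12.2683] v=[-1.2884 1.3109 0.5075 -1.3753]
Step 5: x=[2.0212 4.7242 8.4063 11.9546] v=[-1.3250 1.6728 0.5180 -1.5684]
Step 6: x=[1.7835 5.0979 8.5045 11.6190] v=[-1.1886 1.8686 0.4912 -1.6781]
Step 7: x=[1.6070 5.4753 8.5911 11.2788] v=[-0.8824 1.8870 0.4328 -1.7010]
Max displacement = 2.0800

Answer: 2.0800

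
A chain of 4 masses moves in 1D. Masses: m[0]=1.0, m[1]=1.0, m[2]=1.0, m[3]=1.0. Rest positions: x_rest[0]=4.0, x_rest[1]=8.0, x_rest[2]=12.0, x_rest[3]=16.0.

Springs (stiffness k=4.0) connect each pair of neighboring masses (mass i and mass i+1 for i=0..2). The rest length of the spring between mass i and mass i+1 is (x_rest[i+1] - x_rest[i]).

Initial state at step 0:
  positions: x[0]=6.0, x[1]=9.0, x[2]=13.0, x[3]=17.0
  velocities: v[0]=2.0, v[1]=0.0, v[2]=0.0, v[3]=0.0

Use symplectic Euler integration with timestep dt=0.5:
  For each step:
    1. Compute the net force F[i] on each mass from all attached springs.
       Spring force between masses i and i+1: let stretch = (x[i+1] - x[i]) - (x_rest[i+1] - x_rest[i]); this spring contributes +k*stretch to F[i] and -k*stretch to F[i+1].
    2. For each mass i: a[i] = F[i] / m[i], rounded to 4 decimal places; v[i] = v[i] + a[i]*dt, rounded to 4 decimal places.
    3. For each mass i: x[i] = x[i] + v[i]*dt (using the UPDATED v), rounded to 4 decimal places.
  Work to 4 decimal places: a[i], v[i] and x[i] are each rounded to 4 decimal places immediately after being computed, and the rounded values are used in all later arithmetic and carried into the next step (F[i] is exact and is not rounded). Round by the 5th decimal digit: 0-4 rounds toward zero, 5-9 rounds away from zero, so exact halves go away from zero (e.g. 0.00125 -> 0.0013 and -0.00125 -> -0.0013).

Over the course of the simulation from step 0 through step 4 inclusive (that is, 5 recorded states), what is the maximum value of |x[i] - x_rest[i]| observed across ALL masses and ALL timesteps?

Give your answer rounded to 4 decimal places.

Step 0: x=[6.0000 9.0000 13.0000 17.0000] v=[2.0000 0.0000 0.0000 0.0000]
Step 1: x=[6.0000 10.0000 13.0000 17.0000] v=[0.0000 2.0000 0.0000 0.0000]
Step 2: x=[6.0000 10.0000 14.0000 17.0000] v=[0.0000 0.0000 2.0000 0.0000]
Step 3: x=[6.0000 10.0000 14.0000 18.0000] v=[0.0000 0.0000 0.0000 2.0000]
Step 4: x=[6.0000 10.0000 14.0000 19.0000] v=[0.0000 0.0000 0.0000 2.0000]
Max displacement = 3.0000

Answer: 3.0000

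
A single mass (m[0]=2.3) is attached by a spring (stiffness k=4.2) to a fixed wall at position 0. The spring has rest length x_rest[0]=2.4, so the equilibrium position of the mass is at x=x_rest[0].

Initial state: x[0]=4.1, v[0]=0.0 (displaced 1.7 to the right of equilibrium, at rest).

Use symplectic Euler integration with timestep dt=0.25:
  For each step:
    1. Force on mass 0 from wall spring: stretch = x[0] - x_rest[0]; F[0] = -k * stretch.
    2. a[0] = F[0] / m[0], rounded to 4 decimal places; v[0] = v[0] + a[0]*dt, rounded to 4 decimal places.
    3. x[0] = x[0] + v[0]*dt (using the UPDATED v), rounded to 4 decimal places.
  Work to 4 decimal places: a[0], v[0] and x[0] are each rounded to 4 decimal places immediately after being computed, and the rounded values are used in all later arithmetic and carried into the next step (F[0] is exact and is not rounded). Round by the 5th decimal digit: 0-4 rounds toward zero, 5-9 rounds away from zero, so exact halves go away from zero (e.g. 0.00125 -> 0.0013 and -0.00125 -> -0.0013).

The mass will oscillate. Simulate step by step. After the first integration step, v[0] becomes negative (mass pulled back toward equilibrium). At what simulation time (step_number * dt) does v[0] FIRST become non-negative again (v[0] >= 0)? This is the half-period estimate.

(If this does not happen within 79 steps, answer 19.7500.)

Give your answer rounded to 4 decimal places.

Step 0: x=[4.1000] v=[0.0000]
Step 1: x=[3.9060] v=[-0.7761]
Step 2: x=[3.5401] v=[-1.4636]
Step 3: x=[3.0441] v=[-1.9841]
Step 4: x=[2.4746] v=[-2.2782]
Step 5: x=[1.8965] v=[-2.3123]
Step 6: x=[1.3759] v=[-2.0825]
Step 7: x=[0.9722] v=[-1.6150]
Step 8: x=[0.7314] v=[-0.9632]
Step 9: x=[0.6810] v=[-0.2015]
Step 10: x=[0.8268] v=[0.5833]
First v>=0 after going negative at step 10, time=2.5000

Answer: 2.5000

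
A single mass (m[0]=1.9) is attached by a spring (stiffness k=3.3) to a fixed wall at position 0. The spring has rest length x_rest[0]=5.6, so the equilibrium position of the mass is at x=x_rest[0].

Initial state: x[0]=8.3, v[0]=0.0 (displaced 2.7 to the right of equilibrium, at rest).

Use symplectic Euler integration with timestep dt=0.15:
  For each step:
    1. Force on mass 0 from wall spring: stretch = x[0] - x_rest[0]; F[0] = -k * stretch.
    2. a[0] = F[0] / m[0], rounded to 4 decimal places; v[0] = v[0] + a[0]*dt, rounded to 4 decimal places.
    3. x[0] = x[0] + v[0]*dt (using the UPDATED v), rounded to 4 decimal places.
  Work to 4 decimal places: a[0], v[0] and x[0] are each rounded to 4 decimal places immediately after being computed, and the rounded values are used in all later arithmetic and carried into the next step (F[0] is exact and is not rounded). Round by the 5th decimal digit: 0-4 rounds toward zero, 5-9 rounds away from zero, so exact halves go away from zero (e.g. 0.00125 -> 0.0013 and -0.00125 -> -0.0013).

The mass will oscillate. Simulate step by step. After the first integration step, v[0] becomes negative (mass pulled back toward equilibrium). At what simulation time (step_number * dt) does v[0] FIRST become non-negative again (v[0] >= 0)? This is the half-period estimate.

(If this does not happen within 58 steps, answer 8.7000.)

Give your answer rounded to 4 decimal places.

Answer: 2.4000

Derivation:
Step 0: x=[8.3000] v=[0.0000]
Step 1: x=[8.1945] v=[-0.7034]
Step 2: x=[7.9876] v=[-1.3793]
Step 3: x=[7.6874] v=[-2.0013]
Step 4: x=[7.3056] v=[-2.5451]
Step 5: x=[6.8572] v=[-2.9895]
Step 6: x=[6.3597] v=[-3.3170]
Step 7: x=[5.8325] v=[-3.5149]
Step 8: x=[5.2962] v=[-3.5755]
Step 9: x=[4.7718] v=[-3.4963]
Step 10: x=[4.2797] v=[-3.2805]
Step 11: x=[3.8392] v=[-2.9365]
Step 12: x=[3.4675] v=[-2.4778]
Step 13: x=[3.1792] v=[-1.9222]
Step 14: x=[2.9855] v=[-1.2915]
Step 15: x=[2.8939] v=[-0.6104]
Step 16: x=[2.9081] v=[0.0946]
First v>=0 after going negative at step 16, time=2.4000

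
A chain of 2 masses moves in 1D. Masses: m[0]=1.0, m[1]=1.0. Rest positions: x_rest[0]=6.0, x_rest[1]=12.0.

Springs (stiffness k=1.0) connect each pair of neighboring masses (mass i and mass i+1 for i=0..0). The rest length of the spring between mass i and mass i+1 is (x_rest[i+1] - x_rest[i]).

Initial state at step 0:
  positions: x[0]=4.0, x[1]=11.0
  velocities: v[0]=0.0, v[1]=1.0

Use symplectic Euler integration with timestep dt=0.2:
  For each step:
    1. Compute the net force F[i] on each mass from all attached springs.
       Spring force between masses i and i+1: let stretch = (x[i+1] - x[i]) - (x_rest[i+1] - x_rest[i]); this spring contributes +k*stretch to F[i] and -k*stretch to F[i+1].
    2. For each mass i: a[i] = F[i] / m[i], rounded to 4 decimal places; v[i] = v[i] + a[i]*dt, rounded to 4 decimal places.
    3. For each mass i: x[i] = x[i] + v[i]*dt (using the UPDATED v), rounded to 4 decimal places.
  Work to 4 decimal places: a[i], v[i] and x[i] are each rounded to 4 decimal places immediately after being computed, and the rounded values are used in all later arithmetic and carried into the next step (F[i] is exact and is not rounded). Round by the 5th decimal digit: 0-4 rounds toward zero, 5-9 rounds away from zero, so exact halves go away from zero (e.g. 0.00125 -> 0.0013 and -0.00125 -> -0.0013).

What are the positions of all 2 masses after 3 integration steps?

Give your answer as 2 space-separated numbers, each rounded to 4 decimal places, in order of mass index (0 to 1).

Answer: 4.2556 11.3444

Derivation:
Step 0: x=[4.0000 11.0000] v=[0.0000 1.0000]
Step 1: x=[4.0400 11.1600] v=[0.2000 0.8000]
Step 2: x=[4.1248 11.2752] v=[0.4240 0.5760]
Step 3: x=[4.2556 11.3444] v=[0.6541 0.3459]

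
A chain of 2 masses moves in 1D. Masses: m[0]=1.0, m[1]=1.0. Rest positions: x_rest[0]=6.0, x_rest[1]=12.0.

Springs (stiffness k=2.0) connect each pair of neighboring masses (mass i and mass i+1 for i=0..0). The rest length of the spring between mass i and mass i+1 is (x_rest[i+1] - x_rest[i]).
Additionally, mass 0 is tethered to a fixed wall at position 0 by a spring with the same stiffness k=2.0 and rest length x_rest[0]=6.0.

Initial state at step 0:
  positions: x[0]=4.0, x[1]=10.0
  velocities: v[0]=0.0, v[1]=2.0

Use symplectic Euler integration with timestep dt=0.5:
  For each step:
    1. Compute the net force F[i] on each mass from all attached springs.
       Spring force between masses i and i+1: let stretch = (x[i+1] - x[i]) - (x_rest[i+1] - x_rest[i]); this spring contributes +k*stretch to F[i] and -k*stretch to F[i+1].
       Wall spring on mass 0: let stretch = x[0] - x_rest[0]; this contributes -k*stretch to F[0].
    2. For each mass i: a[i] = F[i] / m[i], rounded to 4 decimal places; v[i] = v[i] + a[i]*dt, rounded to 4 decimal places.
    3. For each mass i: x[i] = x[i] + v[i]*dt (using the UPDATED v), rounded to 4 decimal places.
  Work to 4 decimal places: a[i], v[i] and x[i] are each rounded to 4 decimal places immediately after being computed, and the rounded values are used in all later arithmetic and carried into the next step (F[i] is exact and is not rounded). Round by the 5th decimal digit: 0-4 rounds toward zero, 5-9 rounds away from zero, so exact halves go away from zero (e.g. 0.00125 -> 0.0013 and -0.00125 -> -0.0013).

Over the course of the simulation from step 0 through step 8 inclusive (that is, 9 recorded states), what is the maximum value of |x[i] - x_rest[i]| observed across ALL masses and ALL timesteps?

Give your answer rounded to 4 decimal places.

Step 0: x=[4.0000 10.0000] v=[0.0000 2.0000]
Step 1: x=[5.0000 11.0000] v=[2.0000 2.0000]
Step 2: x=[6.5000 12.0000] v=[3.0000 2.0000]
Step 3: x=[7.5000 13.2500] v=[2.0000 2.5000]
Step 4: x=[7.6250 14.6250] v=[0.2500 2.7500]
Step 5: x=[7.4375 15.5000] v=[-0.3750 1.7500]
Step 6: x=[7.5625 15.3438] v=[0.2500 -0.3125]
Step 7: x=[7.7969 14.2969] v=[0.4688 -2.0938]
Step 8: x=[7.3829 13.0000] v=[-0.8281 -2.5938]
Max displacement = 3.5000

Answer: 3.5000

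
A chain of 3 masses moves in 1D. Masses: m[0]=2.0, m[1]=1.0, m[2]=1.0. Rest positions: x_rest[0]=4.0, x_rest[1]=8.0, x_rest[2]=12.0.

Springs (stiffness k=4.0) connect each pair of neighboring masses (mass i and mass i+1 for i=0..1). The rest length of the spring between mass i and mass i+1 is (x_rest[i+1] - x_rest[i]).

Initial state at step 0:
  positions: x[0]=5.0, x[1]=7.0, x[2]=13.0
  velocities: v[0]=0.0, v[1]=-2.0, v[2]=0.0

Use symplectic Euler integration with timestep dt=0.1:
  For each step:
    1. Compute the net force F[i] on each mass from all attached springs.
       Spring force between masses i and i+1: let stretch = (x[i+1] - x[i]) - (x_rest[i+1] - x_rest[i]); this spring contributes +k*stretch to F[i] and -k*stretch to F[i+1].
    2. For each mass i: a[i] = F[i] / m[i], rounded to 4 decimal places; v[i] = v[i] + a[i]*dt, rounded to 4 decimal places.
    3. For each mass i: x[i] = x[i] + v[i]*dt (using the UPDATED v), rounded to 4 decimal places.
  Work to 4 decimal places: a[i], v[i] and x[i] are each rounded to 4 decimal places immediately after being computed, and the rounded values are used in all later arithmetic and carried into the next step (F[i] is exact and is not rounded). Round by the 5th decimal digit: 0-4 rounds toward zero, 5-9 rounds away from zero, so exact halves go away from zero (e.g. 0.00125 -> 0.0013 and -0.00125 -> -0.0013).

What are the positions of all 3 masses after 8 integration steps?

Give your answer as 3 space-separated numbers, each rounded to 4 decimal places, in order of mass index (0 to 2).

Answer: 3.9741 9.2254 11.2265

Derivation:
Step 0: x=[5.0000 7.0000 13.0000] v=[0.0000 -2.0000 0.0000]
Step 1: x=[4.9600 6.9600 12.9200] v=[-0.4000 -0.4000 -0.8000]
Step 2: x=[4.8800 7.0784 12.7616] v=[-0.8000 1.1840 -1.5840]
Step 3: x=[4.7640 7.3362 12.5359] v=[-1.1603 2.5779 -2.2573]
Step 4: x=[4.6194 7.6991 12.2622] v=[-1.4459 3.6289 -2.7372]
Step 5: x=[4.4564 8.1213 11.9660] v=[-1.6300 4.2223 -2.9624]
Step 6: x=[4.2867 8.5507 11.6760] v=[-1.6970 4.2942 -2.9003]
Step 7: x=[4.1223 8.9346 11.4210] v=[-1.6442 3.8387 -2.5504]
Step 8: x=[3.9741 9.2254 11.2265] v=[-1.4817 2.9083 -1.9450]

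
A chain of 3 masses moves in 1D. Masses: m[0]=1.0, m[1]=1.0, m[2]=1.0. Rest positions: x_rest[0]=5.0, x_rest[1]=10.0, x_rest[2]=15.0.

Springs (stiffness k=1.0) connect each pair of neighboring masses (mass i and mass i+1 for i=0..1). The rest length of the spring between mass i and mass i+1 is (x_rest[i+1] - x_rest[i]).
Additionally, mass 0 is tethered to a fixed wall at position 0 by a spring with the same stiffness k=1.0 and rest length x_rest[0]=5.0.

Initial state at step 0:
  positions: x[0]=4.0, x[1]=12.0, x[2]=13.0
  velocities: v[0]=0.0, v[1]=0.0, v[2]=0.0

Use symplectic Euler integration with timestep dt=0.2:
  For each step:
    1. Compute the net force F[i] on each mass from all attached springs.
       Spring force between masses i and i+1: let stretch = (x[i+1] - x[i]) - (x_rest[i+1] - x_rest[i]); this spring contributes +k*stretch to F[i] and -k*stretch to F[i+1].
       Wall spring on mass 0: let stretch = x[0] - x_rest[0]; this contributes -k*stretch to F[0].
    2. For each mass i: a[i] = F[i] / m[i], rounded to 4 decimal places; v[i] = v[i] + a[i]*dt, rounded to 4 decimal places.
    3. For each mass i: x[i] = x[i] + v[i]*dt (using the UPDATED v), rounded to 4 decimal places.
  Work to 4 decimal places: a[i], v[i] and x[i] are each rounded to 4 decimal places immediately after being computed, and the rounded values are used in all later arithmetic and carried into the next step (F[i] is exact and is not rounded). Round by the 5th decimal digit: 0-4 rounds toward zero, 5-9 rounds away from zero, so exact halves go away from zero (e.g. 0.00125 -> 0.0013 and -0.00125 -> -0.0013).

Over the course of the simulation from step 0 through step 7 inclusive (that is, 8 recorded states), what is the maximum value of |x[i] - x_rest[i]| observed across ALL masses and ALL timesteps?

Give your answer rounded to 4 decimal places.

Step 0: x=[4.0000 12.0000 13.0000] v=[0.0000 0.0000 0.0000]
Step 1: x=[4.1600 11.7200 13.1600] v=[0.8000 -1.4000 0.8000]
Step 2: x=[4.4560 11.1952 13.4624] v=[1.4800 -2.6240 1.5120]
Step 3: x=[4.8433 10.4915 13.8741] v=[1.9366 -3.5184 2.0586]
Step 4: x=[5.2628 9.6972 14.3505] v=[2.0976 -3.9715 2.3821]
Step 5: x=[5.6492 8.9117 14.8408] v=[1.9319 -3.9277 2.4514]
Step 6: x=[5.9401 8.2328 15.2939] v=[1.4546 -3.3944 2.2656]
Step 7: x=[6.0851 7.7447 15.6646] v=[0.7251 -2.4407 1.8534]
Max displacement = 2.2553

Answer: 2.2553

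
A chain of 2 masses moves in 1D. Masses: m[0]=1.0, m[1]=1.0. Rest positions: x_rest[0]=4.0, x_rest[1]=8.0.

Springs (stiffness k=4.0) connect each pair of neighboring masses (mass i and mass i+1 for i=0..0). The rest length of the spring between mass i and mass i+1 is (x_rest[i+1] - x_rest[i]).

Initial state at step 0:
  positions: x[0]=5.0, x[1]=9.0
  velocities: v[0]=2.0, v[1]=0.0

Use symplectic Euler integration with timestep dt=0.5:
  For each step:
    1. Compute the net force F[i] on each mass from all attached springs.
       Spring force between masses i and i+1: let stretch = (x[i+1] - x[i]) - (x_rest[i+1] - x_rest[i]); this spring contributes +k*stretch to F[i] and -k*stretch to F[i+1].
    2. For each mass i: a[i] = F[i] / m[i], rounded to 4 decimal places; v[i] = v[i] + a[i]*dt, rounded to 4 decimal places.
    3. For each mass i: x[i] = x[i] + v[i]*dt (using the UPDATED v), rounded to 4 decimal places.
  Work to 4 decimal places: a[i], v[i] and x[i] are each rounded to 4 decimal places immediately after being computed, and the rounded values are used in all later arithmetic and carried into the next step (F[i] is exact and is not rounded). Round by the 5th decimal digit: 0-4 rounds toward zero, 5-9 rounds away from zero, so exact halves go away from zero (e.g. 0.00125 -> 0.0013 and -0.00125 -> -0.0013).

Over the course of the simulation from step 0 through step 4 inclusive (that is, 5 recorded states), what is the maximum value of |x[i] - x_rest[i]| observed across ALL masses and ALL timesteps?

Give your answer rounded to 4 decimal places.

Step 0: x=[5.0000 9.0000] v=[2.0000 0.0000]
Step 1: x=[6.0000 9.0000] v=[2.0000 0.0000]
Step 2: x=[6.0000 10.0000] v=[0.0000 2.0000]
Step 3: x=[6.0000 11.0000] v=[0.0000 2.0000]
Step 4: x=[7.0000 11.0000] v=[2.0000 0.0000]
Max displacement = 3.0000

Answer: 3.0000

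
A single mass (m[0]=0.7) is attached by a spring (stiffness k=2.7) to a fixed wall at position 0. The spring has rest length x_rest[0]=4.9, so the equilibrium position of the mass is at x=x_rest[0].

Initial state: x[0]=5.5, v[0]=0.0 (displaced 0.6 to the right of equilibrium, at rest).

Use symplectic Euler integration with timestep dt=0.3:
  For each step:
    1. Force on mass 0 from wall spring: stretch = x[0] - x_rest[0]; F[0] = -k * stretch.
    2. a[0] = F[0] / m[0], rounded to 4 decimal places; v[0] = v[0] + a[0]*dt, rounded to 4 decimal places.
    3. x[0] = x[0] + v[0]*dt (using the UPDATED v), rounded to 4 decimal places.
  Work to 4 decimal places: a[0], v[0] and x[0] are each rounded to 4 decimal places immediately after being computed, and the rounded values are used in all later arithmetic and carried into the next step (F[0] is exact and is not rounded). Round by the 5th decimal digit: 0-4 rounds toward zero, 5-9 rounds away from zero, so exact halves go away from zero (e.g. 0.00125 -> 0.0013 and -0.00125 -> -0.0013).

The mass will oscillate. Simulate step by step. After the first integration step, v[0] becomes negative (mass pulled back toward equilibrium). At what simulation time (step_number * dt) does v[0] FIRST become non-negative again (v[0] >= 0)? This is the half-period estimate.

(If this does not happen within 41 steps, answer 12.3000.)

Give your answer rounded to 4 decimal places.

Step 0: x=[5.5000] v=[0.0000]
Step 1: x=[5.2917] v=[-0.6943]
Step 2: x=[4.9475] v=[-1.1475]
Step 3: x=[4.5868] v=[-1.2025]
Step 4: x=[4.3348] v=[-0.8401]
Step 5: x=[4.2790] v=[-0.1861]
Step 6: x=[4.4388] v=[0.5325]
First v>=0 after going negative at step 6, time=1.8000

Answer: 1.8000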